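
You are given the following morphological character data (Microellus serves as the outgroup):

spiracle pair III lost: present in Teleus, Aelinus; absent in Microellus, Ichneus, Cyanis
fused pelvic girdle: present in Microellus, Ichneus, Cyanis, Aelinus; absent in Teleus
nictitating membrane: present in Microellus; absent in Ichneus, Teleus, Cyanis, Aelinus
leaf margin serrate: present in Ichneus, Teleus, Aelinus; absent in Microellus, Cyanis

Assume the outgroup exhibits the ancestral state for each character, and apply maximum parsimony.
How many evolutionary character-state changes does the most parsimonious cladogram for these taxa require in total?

4

Character polarity is set by the outgroup: the derived state is whichever differs from the outgroup's state, so for fused pelvic girdle, nictitating membrane the derived state is 'absent', and for the remaining characters it is 'present'.
spiracle pair III lost: derived state 'present' in Aelinus and Teleus only — synapomorphy for {Aelinus, Teleus}.
fused pelvic girdle: derived state 'absent' in Teleus only — an autapomorphy, so it tells us nothing about relationships among taxa.
All ingroup taxa share the derived state 'absent' for nictitating membrane; it defines the ingroup but does not resolve relationships within it.
leaf margin serrate: derived state 'present' in Aelinus, Ichneus, and Teleus only — synapomorphy for {Aelinus, Ichneus, Teleus}.
Most parsimonious ingroup topology: ((Ichneus,(Teleus,Aelinus)),Cyanis).
Changes per character on this tree: spiracle pair III lost: 1; fused pelvic girdle: 1; nictitating membrane: 1; leaf margin serrate: 1.
Total = 4.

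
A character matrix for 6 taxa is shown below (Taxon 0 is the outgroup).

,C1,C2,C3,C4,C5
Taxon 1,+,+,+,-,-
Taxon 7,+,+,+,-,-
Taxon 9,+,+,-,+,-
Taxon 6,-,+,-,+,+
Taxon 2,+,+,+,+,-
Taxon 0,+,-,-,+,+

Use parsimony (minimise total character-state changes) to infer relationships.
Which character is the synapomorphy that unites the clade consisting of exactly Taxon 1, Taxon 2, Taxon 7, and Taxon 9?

C5

Character polarity is set by the outgroup: the derived state is whichever differs from the outgroup's state, so for C1, C4, C5 the derived state is '-', and for the remaining characters it is '+'.
C1 (derived state '-') is unique to Taxon 6 (autapomorphy; uninformative for grouping).
C2 (derived state '+') is shared by all ingroup taxa — unites the whole ingroup.
Only Taxon 1, Taxon 2, and Taxon 7 show the derived state '+' for C3, supporting them as a clade.
Only Taxon 1 and Taxon 7 show the derived state '-' for C4, supporting them as a clade.
Only Taxon 1, Taxon 2, Taxon 7, and Taxon 9 show the derived state '-' for C5, supporting them as a clade.
Most parsimonious ingroup topology: (((Taxon 2,(Taxon 7,Taxon 1)),Taxon 9),Taxon 6).
The clade {Taxon 1, Taxon 2, Taxon 7, Taxon 9} is supported by C5: its derived state '-' occurs in exactly those taxa and in no other taxon (including the outgroup).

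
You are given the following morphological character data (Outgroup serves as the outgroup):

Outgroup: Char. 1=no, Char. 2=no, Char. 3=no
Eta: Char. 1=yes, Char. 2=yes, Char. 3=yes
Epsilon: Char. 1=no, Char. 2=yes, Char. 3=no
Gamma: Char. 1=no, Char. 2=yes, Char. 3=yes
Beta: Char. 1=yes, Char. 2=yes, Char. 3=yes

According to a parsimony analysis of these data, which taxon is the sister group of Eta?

Beta

The outgroup has state 'no' for every character, so 'yes' is the derived state throughout.
Char. 1 (derived state 'yes') is shared by Beta and Eta — a synapomorphy uniting that clade.
All ingroup taxa share the derived state 'yes' for Char. 2; it defines the ingroup but does not resolve relationships within it.
Char. 3: derived state 'yes' in Beta, Eta, and Gamma only — synapomorphy for {Beta, Eta, Gamma}.
Most parsimonious ingroup topology: (((Eta,Beta),Gamma),Epsilon).
Eta and Beta form a cherry on this tree, so they are sister taxa.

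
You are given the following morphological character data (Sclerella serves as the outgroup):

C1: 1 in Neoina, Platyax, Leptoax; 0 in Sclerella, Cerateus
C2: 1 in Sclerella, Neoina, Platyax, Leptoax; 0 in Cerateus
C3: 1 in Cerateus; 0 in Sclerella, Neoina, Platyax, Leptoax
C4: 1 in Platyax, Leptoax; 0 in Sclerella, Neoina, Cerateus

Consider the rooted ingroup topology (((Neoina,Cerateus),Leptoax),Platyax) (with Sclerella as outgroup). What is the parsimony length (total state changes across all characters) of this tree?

Map each character onto (((Neoina,Cerateus),Leptoax),Platyax) (rooted by Sclerella) and count the minimum state changes it requires (Fitch parsimony):
C1: 2; C2: 1; C3: 1; C4: 2.
Total tree length = 6.

6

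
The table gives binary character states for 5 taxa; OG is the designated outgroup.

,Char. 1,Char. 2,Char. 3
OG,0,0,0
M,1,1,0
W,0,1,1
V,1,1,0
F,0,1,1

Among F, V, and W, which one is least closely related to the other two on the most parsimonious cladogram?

The outgroup has state '0' for every character, so '1' is the derived state throughout.
Only M and V show the derived state '1' for Char. 1, supporting them as a clade.
Char. 2 (derived state '1') is shared by all ingroup taxa — unites the whole ingroup.
Char. 3: derived state '1' in F and W only — synapomorphy for {F, W}.
Most parsimonious ingroup topology: ((M,V),(W,F)).
W and F share a more recent common ancestor with each other than either does with V, so V is the least closely related of the three.

V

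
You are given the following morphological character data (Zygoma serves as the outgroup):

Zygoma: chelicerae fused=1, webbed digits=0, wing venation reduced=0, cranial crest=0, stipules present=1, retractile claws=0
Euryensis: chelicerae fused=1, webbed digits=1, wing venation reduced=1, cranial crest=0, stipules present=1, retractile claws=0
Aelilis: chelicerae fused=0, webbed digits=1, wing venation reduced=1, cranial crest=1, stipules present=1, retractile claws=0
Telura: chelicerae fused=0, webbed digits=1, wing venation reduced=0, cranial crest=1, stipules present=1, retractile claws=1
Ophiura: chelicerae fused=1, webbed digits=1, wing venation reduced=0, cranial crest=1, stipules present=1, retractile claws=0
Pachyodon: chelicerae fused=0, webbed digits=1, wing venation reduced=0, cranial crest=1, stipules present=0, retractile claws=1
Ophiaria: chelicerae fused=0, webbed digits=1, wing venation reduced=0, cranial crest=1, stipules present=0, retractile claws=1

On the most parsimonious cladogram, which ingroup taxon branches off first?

Euryensis

Character polarity is set by the outgroup: the derived state is whichever differs from the outgroup's state, so for chelicerae fused, stipules present the derived state is '0', and for the remaining characters it is '1'.
chelicerae fused: derived state '0' in Aelilis, Ophiaria, Pachyodon, and Telura only — synapomorphy for {Aelilis, Ophiaria, Pachyodon, Telura}.
webbed digits (derived state '1') is shared by all ingroup taxa — unites the whole ingroup.
wing venation reduced (state '1') occurs in Aelilis and Euryensis but conflicts with the nesting implied by the other characters — most parsimoniously interpreted as homoplasy.
cranial crest: derived state '1' in Aelilis, Ophiaria, Ophiura, Pachyodon, and Telura only — synapomorphy for {Aelilis, Ophiaria, Ophiura, Pachyodon, Telura}.
Only Ophiaria and Pachyodon show the derived state '0' for stipules present, supporting them as a clade.
retractile claws (derived state '1') is shared by Ophiaria, Pachyodon, and Telura — a synapomorphy uniting that clade.
Most parsimonious ingroup topology: (Euryensis,((Aelilis,(Telura,(Pachyodon,Ophiaria))),Ophiura)).
Euryensis is sister to the clade containing all other ingroup taxa, so it is the earliest-diverging (most basal) ingroup lineage.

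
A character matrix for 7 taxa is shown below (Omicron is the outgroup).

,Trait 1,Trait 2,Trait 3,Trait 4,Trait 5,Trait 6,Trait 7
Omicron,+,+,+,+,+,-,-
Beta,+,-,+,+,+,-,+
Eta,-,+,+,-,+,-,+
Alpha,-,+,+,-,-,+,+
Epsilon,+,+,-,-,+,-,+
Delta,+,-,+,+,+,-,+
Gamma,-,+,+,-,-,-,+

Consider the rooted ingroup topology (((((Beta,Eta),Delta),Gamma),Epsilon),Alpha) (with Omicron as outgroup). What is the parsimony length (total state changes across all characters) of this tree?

Map each character onto (((((Beta,Eta),Delta),Gamma),Epsilon),Alpha) (rooted by Omicron) and count the minimum state changes it requires (Fitch parsimony):
Trait 1: 3; Trait 2: 2; Trait 3: 1; Trait 4: 3; Trait 5: 2; Trait 6: 1; Trait 7: 1.
Total tree length = 13.

13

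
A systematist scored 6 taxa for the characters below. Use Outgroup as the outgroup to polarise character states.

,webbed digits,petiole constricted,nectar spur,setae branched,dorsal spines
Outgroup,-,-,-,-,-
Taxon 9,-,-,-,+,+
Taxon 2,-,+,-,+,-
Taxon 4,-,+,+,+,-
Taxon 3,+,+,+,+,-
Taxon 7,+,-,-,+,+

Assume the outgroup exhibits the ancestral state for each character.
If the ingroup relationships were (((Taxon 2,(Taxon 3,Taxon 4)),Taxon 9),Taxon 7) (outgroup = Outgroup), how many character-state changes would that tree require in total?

Map each character onto (((Taxon 2,(Taxon 3,Taxon 4)),Taxon 9),Taxon 7) (rooted by Outgroup) and count the minimum state changes it requires (Fitch parsimony):
webbed digits: 2; petiole constricted: 1; nectar spur: 1; setae branched: 1; dorsal spines: 2.
Total tree length = 7.

7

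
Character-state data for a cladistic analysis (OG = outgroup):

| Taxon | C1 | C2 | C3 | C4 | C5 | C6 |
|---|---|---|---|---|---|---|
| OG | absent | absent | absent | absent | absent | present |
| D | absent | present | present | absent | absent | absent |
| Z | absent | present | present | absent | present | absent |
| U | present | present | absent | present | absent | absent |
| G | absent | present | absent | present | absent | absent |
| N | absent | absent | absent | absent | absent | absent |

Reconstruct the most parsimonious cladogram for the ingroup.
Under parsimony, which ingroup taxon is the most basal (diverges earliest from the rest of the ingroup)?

N

Character polarity is set by the outgroup: the derived state is whichever differs from the outgroup's state, so for C6 the derived state is 'absent', and for the remaining characters it is 'present'.
C1 (derived state 'present') is unique to U (autapomorphy; uninformative for grouping).
C2 (derived state 'present') is shared by D, G, U, and Z — a synapomorphy uniting that clade.
C3: derived state 'present' in D and Z only — synapomorphy for {D, Z}.
Only G and U show the derived state 'present' for C4, supporting them as a clade.
C5 (derived state 'present') is unique to Z (autapomorphy; uninformative for grouping).
All ingroup taxa share the derived state 'absent' for C6; it defines the ingroup but does not resolve relationships within it.
Most parsimonious ingroup topology: (((D,Z),(U,G)),N).
N is sister to the clade containing all other ingroup taxa, so it is the earliest-diverging (most basal) ingroup lineage.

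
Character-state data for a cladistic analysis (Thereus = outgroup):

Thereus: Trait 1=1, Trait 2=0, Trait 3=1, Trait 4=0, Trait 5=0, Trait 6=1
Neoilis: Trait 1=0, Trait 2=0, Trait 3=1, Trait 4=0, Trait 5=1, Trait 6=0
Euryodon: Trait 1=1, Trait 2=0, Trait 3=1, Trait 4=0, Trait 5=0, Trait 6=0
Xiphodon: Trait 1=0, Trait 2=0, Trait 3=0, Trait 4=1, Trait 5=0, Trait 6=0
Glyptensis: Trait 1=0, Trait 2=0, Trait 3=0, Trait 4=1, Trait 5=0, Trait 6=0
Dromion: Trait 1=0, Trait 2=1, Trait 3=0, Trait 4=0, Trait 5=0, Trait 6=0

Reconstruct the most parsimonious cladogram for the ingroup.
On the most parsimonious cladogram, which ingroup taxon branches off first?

Euryodon

Character polarity is set by the outgroup: the derived state is whichever differs from the outgroup's state, so for Trait 1, Trait 3, Trait 6 the derived state is '0', and for the remaining characters it is '1'.
Only Dromion, Glyptensis, Neoilis, and Xiphodon show the derived state '0' for Trait 1, supporting them as a clade.
Trait 2 (derived state '1') is unique to Dromion (autapomorphy; uninformative for grouping).
Only Dromion, Glyptensis, and Xiphodon show the derived state '0' for Trait 3, supporting them as a clade.
Trait 4: derived state '1' in Glyptensis and Xiphodon only — synapomorphy for {Glyptensis, Xiphodon}.
Trait 5 (derived state '1') is unique to Neoilis (autapomorphy; uninformative for grouping).
All ingroup taxa share the derived state '0' for Trait 6; it defines the ingroup but does not resolve relationships within it.
Most parsimonious ingroup topology: ((Neoilis,((Xiphodon,Glyptensis),Dromion)),Euryodon).
Euryodon is sister to the clade containing all other ingroup taxa, so it is the earliest-diverging (most basal) ingroup lineage.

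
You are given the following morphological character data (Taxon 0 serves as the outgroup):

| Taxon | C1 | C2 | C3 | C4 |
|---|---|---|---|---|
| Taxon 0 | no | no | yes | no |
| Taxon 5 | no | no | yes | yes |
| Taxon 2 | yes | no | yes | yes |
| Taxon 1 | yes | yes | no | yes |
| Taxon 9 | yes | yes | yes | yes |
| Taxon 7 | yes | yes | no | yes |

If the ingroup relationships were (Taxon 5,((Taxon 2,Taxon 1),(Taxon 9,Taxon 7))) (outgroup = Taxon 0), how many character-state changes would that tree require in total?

Map each character onto (Taxon 5,((Taxon 2,Taxon 1),(Taxon 9,Taxon 7))) (rooted by Taxon 0) and count the minimum state changes it requires (Fitch parsimony):
C1: 1; C2: 2; C3: 2; C4: 1.
Total tree length = 6.

6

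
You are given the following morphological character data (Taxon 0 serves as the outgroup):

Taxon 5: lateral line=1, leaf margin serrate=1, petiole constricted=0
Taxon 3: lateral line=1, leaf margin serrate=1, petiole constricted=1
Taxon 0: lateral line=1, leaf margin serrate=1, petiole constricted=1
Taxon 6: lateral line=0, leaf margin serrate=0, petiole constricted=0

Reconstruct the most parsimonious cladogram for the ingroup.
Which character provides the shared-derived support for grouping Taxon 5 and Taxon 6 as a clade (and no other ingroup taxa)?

The outgroup has state '1' for every character, so '0' is the derived state throughout.
lateral line: derived state '0' in Taxon 6 only — an autapomorphy, so it tells us nothing about relationships among taxa.
leaf margin serrate (derived state '0') is unique to Taxon 6 (autapomorphy; uninformative for grouping).
petiole constricted (derived state '0') is shared by Taxon 5 and Taxon 6 — a synapomorphy uniting that clade.
Most parsimonious ingroup topology: ((Taxon 6,Taxon 5),Taxon 3).
The clade {Taxon 5, Taxon 6} is supported by petiole constricted: its derived state '0' occurs in exactly those taxa and in no other taxon (including the outgroup).

petiole constricted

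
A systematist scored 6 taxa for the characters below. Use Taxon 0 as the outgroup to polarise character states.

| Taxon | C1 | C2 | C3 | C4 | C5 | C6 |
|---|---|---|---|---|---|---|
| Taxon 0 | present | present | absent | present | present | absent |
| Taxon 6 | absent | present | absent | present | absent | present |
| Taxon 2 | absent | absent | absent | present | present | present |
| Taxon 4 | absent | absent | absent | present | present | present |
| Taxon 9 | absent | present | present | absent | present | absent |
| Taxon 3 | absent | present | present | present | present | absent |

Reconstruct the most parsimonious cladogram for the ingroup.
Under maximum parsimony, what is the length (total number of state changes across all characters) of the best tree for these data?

6

Character polarity is set by the outgroup: the derived state is whichever differs from the outgroup's state, so for C1, C2, C4, C5 the derived state is 'absent', and for the remaining characters it is 'present'.
C1 (derived state 'absent') is shared by all ingroup taxa — unites the whole ingroup.
C2: derived state 'absent' in Taxon 2 and Taxon 4 only — synapomorphy for {Taxon 2, Taxon 4}.
C3: derived state 'present' in Taxon 3 and Taxon 9 only — synapomorphy for {Taxon 3, Taxon 9}.
C4: derived state 'absent' in Taxon 9 only — an autapomorphy, so it tells us nothing about relationships among taxa.
C5: derived state 'absent' in Taxon 6 only — an autapomorphy, so it tells us nothing about relationships among taxa.
Only Taxon 2, Taxon 4, and Taxon 6 show the derived state 'present' for C6, supporting them as a clade.
Most parsimonious ingroup topology: ((Taxon 6,(Taxon 2,Taxon 4)),(Taxon 9,Taxon 3)).
Changes per character on this tree: C1: 1; C2: 1; C3: 1; C4: 1; C5: 1; C6: 1.
Total = 6.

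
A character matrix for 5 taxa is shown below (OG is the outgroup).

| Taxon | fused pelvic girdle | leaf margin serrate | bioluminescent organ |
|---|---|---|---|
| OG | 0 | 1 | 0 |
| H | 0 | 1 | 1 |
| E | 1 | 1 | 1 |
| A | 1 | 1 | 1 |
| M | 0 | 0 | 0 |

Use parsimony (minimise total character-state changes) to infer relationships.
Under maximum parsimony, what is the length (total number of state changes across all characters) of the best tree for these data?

Character polarity is set by the outgroup: the derived state is whichever differs from the outgroup's state, so for leaf margin serrate the derived state is '0', and for the remaining characters it is '1'.
fused pelvic girdle: derived state '1' in A and E only — synapomorphy for {A, E}.
leaf margin serrate: derived state '0' in M only — an autapomorphy, so it tells us nothing about relationships among taxa.
bioluminescent organ: derived state '1' in A, E, and H only — synapomorphy for {A, E, H}.
Most parsimonious ingroup topology: ((H,(E,A)),M).
Changes per character on this tree: fused pelvic girdle: 1; leaf margin serrate: 1; bioluminescent organ: 1.
Total = 3.

3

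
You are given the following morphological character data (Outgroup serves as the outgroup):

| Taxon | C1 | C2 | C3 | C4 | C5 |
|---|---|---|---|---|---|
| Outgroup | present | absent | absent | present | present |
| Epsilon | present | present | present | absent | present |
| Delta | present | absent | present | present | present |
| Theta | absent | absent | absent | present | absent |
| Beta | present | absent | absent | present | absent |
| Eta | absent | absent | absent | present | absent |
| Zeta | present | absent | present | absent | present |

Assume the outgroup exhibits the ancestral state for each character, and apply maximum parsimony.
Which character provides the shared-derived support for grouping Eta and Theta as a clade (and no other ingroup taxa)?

Character polarity is set by the outgroup: the derived state is whichever differs from the outgroup's state, so for C1, C4, C5 the derived state is 'absent', and for the remaining characters it is 'present'.
C1 (derived state 'absent') is shared by Eta and Theta — a synapomorphy uniting that clade.
C2 (derived state 'present') is unique to Epsilon (autapomorphy; uninformative for grouping).
C3 (derived state 'present') is shared by Delta, Epsilon, and Zeta — a synapomorphy uniting that clade.
Only Epsilon and Zeta show the derived state 'absent' for C4, supporting them as a clade.
C5 (derived state 'absent') is shared by Beta, Eta, and Theta — a synapomorphy uniting that clade.
Most parsimonious ingroup topology: (((Epsilon,Zeta),Delta),((Theta,Eta),Beta)).
The clade {Eta, Theta} is supported by C1: its derived state 'absent' occurs in exactly those taxa and in no other taxon (including the outgroup).

C1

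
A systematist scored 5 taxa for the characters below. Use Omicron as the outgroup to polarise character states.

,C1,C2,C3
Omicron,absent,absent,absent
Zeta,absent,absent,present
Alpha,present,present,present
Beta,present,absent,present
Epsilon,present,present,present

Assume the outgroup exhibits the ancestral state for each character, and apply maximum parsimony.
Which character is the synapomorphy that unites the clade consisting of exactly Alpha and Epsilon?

C2

The outgroup has state 'absent' for every character, so 'present' is the derived state throughout.
Only Alpha, Beta, and Epsilon show the derived state 'present' for C1, supporting them as a clade.
Only Alpha and Epsilon show the derived state 'present' for C2, supporting them as a clade.
All ingroup taxa share the derived state 'present' for C3; it defines the ingroup but does not resolve relationships within it.
Most parsimonious ingroup topology: (Zeta,((Alpha,Epsilon),Beta)).
The clade {Alpha, Epsilon} is supported by C2: its derived state 'present' occurs in exactly those taxa and in no other taxon (including the outgroup).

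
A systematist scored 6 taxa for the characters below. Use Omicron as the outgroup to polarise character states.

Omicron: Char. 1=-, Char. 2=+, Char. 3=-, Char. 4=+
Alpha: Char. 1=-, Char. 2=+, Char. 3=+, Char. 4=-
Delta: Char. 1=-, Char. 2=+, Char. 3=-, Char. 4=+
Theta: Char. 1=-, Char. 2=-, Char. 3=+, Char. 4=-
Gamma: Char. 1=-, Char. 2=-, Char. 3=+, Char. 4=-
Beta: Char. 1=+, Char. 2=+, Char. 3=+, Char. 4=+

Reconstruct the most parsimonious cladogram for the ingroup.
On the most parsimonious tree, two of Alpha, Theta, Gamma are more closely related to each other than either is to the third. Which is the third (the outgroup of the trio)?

Character polarity is set by the outgroup: the derived state is whichever differs from the outgroup's state, so for Char. 2, Char. 4 the derived state is '-', and for the remaining characters it is '+'.
Char. 1 (derived state '+') is unique to Beta (autapomorphy; uninformative for grouping).
Only Gamma and Theta show the derived state '-' for Char. 2, supporting them as a clade.
Char. 3 (derived state '+') is shared by Alpha, Beta, Gamma, and Theta — a synapomorphy uniting that clade.
Char. 4 (derived state '-') is shared by Alpha, Gamma, and Theta — a synapomorphy uniting that clade.
Most parsimonious ingroup topology: (((Alpha,(Theta,Gamma)),Beta),Delta).
Gamma and Theta share a more recent common ancestor with each other than either does with Alpha, so Alpha is the least closely related of the three.

Alpha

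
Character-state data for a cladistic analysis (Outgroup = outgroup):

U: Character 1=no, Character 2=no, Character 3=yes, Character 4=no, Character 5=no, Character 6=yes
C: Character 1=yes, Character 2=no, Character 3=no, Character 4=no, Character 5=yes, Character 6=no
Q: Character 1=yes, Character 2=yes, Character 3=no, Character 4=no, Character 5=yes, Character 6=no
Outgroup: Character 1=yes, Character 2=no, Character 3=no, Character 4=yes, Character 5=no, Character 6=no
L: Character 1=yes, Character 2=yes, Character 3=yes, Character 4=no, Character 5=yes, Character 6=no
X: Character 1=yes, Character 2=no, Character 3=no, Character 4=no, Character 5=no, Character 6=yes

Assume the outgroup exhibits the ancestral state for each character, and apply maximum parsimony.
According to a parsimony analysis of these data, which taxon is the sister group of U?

Character polarity is set by the outgroup: the derived state is whichever differs from the outgroup's state, so for Character 1, Character 4 the derived state is 'no', and for the remaining characters it is 'yes'.
Character 1 (derived state 'no') is unique to U (autapomorphy; uninformative for grouping).
Character 2: derived state 'yes' in L and Q only — synapomorphy for {L, Q}.
Character 3 groups L and U, which is incompatible with the clades supported by the remaining characters; treating it as convergent (homoplasy) costs fewer steps than any alternative tree.
Character 4 (derived state 'no') is shared by all ingroup taxa — unites the whole ingroup.
Character 5 (derived state 'yes') is shared by C, L, and Q — a synapomorphy uniting that clade.
Character 6: derived state 'yes' in U and X only — synapomorphy for {U, X}.
Most parsimonious ingroup topology: (((L,Q),C),(X,U)).
U and X form a cherry on this tree, so they are sister taxa.

X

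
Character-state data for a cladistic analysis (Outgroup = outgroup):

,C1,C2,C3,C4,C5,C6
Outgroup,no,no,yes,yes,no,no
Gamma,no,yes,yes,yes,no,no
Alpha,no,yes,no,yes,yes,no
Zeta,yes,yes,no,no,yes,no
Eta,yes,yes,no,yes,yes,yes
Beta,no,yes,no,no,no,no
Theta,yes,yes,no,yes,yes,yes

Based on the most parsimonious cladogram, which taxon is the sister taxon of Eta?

Character polarity is set by the outgroup: the derived state is whichever differs from the outgroup's state, so for C3, C4 the derived state is 'no', and for the remaining characters it is 'yes'.
C1 (derived state 'yes') is shared by Eta, Theta, and Zeta — a synapomorphy uniting that clade.
C2 (derived state 'yes') is shared by all ingroup taxa — unites the whole ingroup.
C3 (derived state 'no') is shared by Alpha, Beta, Eta, Theta, and Zeta — a synapomorphy uniting that clade.
C4 (state 'no') occurs in Beta and Zeta but conflicts with the nesting implied by the other characters — most parsimoniously interpreted as homoplasy.
C5 (derived state 'yes') is shared by Alpha, Eta, Theta, and Zeta — a synapomorphy uniting that clade.
C6 (derived state 'yes') is shared by Eta and Theta — a synapomorphy uniting that clade.
Most parsimonious ingroup topology: (Gamma,((Alpha,(Zeta,(Eta,Theta))),Beta)).
Eta and Theta form a cherry on this tree, so they are sister taxa.

Theta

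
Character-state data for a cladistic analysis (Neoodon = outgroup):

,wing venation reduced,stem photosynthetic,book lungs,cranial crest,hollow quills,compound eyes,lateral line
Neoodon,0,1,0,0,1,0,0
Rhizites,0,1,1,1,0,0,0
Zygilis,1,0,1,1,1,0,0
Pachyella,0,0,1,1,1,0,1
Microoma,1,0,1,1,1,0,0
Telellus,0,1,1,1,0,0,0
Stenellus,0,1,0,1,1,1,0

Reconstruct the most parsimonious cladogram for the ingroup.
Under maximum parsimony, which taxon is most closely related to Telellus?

Rhizites

Character polarity is set by the outgroup: the derived state is whichever differs from the outgroup's state, so for stem photosynthetic, hollow quills the derived state is '0', and for the remaining characters it is '1'.
Only Microoma and Zygilis show the derived state '1' for wing venation reduced, supporting them as a clade.
Only Microoma, Pachyella, and Zygilis show the derived state '0' for stem photosynthetic, supporting them as a clade.
book lungs: derived state '1' in Microoma, Pachyella, Rhizites, Telellus, and Zygilis only — synapomorphy for {Microoma, Pachyella, Rhizites, Telellus, Zygilis}.
All ingroup taxa share the derived state '1' for cranial crest; it defines the ingroup but does not resolve relationships within it.
hollow quills: derived state '0' in Rhizites and Telellus only — synapomorphy for {Rhizites, Telellus}.
compound eyes (derived state '1') is unique to Stenellus (autapomorphy; uninformative for grouping).
lateral line: derived state '1' in Pachyella only — an autapomorphy, so it tells us nothing about relationships among taxa.
Most parsimonious ingroup topology: (((Rhizites,Telellus),((Zygilis,Microoma),Pachyella)),Stenellus).
Telellus and Rhizites form a cherry on this tree, so they are sister taxa.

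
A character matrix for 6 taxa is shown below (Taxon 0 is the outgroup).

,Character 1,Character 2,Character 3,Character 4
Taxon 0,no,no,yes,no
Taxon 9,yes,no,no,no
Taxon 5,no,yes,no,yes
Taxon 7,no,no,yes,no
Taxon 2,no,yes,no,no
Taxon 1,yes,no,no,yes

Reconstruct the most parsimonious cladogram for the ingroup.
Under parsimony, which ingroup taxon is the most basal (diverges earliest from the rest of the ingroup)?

Taxon 7

Character polarity is set by the outgroup: the derived state is whichever differs from the outgroup's state, so for Character 3 the derived state is 'no', and for the remaining characters it is 'yes'.
Character 1 (derived state 'yes') is shared by Taxon 1 and Taxon 9 — a synapomorphy uniting that clade.
Character 2: derived state 'yes' in Taxon 2 and Taxon 5 only — synapomorphy for {Taxon 2, Taxon 5}.
Character 3 (derived state 'no') is shared by Taxon 1, Taxon 2, Taxon 5, and Taxon 9 — a synapomorphy uniting that clade.
Character 4 (state 'yes') occurs in Taxon 1 and Taxon 5 but conflicts with the nesting implied by the other characters — most parsimoniously interpreted as homoplasy.
Most parsimonious ingroup topology: (((Taxon 5,Taxon 2),(Taxon 9,Taxon 1)),Taxon 7).
Taxon 7 is sister to the clade containing all other ingroup taxa, so it is the earliest-diverging (most basal) ingroup lineage.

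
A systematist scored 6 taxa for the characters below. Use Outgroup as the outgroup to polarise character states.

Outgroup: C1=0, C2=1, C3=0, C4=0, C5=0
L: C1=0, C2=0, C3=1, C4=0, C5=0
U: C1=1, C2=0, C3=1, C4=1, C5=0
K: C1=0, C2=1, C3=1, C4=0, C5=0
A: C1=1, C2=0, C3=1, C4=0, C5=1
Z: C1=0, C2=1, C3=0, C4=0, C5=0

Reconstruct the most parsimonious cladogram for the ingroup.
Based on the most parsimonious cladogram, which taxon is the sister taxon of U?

A

Character polarity is set by the outgroup: the derived state is whichever differs from the outgroup's state, so for C2 the derived state is '0', and for the remaining characters it is '1'.
Only A and U show the derived state '1' for C1, supporting them as a clade.
C2: derived state '0' in A, L, and U only — synapomorphy for {A, L, U}.
Only A, K, L, and U show the derived state '1' for C3, supporting them as a clade.
C4: derived state '1' in U only — an autapomorphy, so it tells us nothing about relationships among taxa.
C5 (derived state '1') is unique to A (autapomorphy; uninformative for grouping).
Most parsimonious ingroup topology: (((L,(U,A)),K),Z).
U and A form a cherry on this tree, so they are sister taxa.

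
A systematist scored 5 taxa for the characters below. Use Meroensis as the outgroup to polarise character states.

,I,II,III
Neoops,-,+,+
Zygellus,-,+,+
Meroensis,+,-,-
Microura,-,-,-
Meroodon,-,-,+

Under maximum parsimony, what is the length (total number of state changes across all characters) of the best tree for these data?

Character polarity is set by the outgroup: the derived state is whichever differs from the outgroup's state, so for I the derived state is '-', and for the remaining characters it is '+'.
I (derived state '-') is shared by all ingroup taxa — unites the whole ingroup.
II (derived state '+') is shared by Neoops and Zygellus — a synapomorphy uniting that clade.
III (derived state '+') is shared by Meroodon, Neoops, and Zygellus — a synapomorphy uniting that clade.
Most parsimonious ingroup topology: (((Neoops,Zygellus),Meroodon),Microura).
Changes per character on this tree: I: 1; II: 1; III: 1.
Total = 3.

3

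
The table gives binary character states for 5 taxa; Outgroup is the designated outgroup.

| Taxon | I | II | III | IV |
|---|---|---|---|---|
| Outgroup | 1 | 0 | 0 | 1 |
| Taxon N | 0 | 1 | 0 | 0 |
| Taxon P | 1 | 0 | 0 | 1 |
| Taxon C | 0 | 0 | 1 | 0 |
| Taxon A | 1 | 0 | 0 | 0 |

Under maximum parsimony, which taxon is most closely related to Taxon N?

Taxon C

Character polarity is set by the outgroup: the derived state is whichever differs from the outgroup's state, so for I, IV the derived state is '0', and for the remaining characters it is '1'.
I: derived state '0' in Taxon C and Taxon N only — synapomorphy for {Taxon C, Taxon N}.
II: derived state '1' in Taxon N only — an autapomorphy, so it tells us nothing about relationships among taxa.
III: derived state '1' in Taxon C only — an autapomorphy, so it tells us nothing about relationships among taxa.
IV: derived state '0' in Taxon A, Taxon C, and Taxon N only — synapomorphy for {Taxon A, Taxon C, Taxon N}.
Most parsimonious ingroup topology: (((Taxon N,Taxon C),Taxon A),Taxon P).
Taxon N and Taxon C form a cherry on this tree, so they are sister taxa.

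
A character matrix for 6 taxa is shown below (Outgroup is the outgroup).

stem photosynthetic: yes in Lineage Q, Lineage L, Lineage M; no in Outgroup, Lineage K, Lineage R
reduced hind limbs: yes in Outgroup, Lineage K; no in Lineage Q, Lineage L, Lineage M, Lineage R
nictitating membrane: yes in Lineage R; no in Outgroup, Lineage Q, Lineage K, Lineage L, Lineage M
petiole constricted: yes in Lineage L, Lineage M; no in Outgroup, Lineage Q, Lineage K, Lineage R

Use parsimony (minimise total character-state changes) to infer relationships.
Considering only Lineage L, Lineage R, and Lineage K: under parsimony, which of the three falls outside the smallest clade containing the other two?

Character polarity is set by the outgroup: the derived state is whichever differs from the outgroup's state, so for reduced hind limbs the derived state is 'no', and for the remaining characters it is 'yes'.
Only Lineage L, Lineage M, and Lineage Q show the derived state 'yes' for stem photosynthetic, supporting them as a clade.
Only Lineage L, Lineage M, Lineage Q, and Lineage R show the derived state 'no' for reduced hind limbs, supporting them as a clade.
nictitating membrane: derived state 'yes' in Lineage R only — an autapomorphy, so it tells us nothing about relationships among taxa.
Only Lineage L and Lineage M show the derived state 'yes' for petiole constricted, supporting them as a clade.
Most parsimonious ingroup topology: (((Lineage Q,(Lineage L,Lineage M)),Lineage R),Lineage K).
Lineage L and Lineage R share a more recent common ancestor with each other than either does with Lineage K, so Lineage K is the least closely related of the three.

Lineage K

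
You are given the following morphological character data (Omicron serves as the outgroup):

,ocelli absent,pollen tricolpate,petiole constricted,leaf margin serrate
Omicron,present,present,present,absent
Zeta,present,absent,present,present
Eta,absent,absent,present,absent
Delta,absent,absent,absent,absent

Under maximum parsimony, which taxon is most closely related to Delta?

Eta

Character polarity is set by the outgroup: the derived state is whichever differs from the outgroup's state, so for ocelli absent, pollen tricolpate, petiole constricted the derived state is 'absent', and for the remaining characters it is 'present'.
ocelli absent (derived state 'absent') is shared by Delta and Eta — a synapomorphy uniting that clade.
pollen tricolpate (derived state 'absent') is shared by all ingroup taxa — unites the whole ingroup.
petiole constricted: derived state 'absent' in Delta only — an autapomorphy, so it tells us nothing about relationships among taxa.
leaf margin serrate (derived state 'present') is unique to Zeta (autapomorphy; uninformative for grouping).
Most parsimonious ingroup topology: (Zeta,(Eta,Delta)).
Delta and Eta form a cherry on this tree, so they are sister taxa.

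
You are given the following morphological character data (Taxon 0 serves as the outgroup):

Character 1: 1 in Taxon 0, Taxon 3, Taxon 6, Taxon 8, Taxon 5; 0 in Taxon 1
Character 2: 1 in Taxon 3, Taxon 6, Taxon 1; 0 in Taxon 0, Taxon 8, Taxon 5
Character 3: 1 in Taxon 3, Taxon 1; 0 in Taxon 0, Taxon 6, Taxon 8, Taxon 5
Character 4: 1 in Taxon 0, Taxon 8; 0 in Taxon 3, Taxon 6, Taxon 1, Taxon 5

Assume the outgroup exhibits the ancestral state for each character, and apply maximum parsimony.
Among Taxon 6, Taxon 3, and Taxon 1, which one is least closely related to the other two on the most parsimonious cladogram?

Taxon 6

Character polarity is set by the outgroup: the derived state is whichever differs from the outgroup's state, so for Character 1, Character 4 the derived state is '0', and for the remaining characters it is '1'.
Character 1: derived state '0' in Taxon 1 only — an autapomorphy, so it tells us nothing about relationships among taxa.
Character 2 (derived state '1') is shared by Taxon 1, Taxon 3, and Taxon 6 — a synapomorphy uniting that clade.
Character 3: derived state '1' in Taxon 1 and Taxon 3 only — synapomorphy for {Taxon 1, Taxon 3}.
Character 4: derived state '0' in Taxon 1, Taxon 3, Taxon 5, and Taxon 6 only — synapomorphy for {Taxon 1, Taxon 3, Taxon 5, Taxon 6}.
Most parsimonious ingroup topology: ((((Taxon 3,Taxon 1),Taxon 6),Taxon 5),Taxon 8).
Taxon 3 and Taxon 1 share a more recent common ancestor with each other than either does with Taxon 6, so Taxon 6 is the least closely related of the three.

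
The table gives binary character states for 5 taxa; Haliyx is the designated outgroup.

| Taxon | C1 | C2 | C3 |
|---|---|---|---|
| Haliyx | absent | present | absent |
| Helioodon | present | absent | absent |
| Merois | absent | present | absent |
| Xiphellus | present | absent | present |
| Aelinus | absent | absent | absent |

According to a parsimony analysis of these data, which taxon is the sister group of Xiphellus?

Character polarity is set by the outgroup: the derived state is whichever differs from the outgroup's state, so for C2 the derived state is 'absent', and for the remaining characters it is 'present'.
Only Helioodon and Xiphellus show the derived state 'present' for C1, supporting them as a clade.
C2 (derived state 'absent') is shared by Aelinus, Helioodon, and Xiphellus — a synapomorphy uniting that clade.
C3 (derived state 'present') is unique to Xiphellus (autapomorphy; uninformative for grouping).
Most parsimonious ingroup topology: (((Helioodon,Xiphellus),Aelinus),Merois).
Xiphellus and Helioodon form a cherry on this tree, so they are sister taxa.

Helioodon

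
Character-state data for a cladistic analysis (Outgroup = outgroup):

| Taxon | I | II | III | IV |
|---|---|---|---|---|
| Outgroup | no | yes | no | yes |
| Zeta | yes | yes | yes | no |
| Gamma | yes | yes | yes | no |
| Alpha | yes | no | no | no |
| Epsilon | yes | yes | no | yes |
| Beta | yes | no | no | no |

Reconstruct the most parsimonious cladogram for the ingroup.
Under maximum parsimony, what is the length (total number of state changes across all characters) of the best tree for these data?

Character polarity is set by the outgroup: the derived state is whichever differs from the outgroup's state, so for II, IV the derived state is 'no', and for the remaining characters it is 'yes'.
All ingroup taxa share the derived state 'yes' for I; it defines the ingroup but does not resolve relationships within it.
II: derived state 'no' in Alpha and Beta only — synapomorphy for {Alpha, Beta}.
III: derived state 'yes' in Gamma and Zeta only — synapomorphy for {Gamma, Zeta}.
Only Alpha, Beta, Gamma, and Zeta show the derived state 'no' for IV, supporting them as a clade.
Most parsimonious ingroup topology: (((Zeta,Gamma),(Alpha,Beta)),Epsilon).
Changes per character on this tree: I: 1; II: 1; III: 1; IV: 1.
Total = 4.

4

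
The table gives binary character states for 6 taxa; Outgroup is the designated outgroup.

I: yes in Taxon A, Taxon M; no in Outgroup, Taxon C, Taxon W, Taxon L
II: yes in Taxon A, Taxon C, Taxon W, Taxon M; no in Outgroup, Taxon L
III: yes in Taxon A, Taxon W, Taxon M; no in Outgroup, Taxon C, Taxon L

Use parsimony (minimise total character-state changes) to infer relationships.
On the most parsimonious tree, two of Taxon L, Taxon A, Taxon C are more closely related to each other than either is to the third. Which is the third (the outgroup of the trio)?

The outgroup has state 'no' for every character, so 'yes' is the derived state throughout.
I (derived state 'yes') is shared by Taxon A and Taxon M — a synapomorphy uniting that clade.
II (derived state 'yes') is shared by Taxon A, Taxon C, Taxon M, and Taxon W — a synapomorphy uniting that clade.
III (derived state 'yes') is shared by Taxon A, Taxon M, and Taxon W — a synapomorphy uniting that clade.
Most parsimonious ingroup topology: ((((Taxon A,Taxon M),Taxon W),Taxon C),Taxon L).
Taxon A and Taxon C share a more recent common ancestor with each other than either does with Taxon L, so Taxon L is the least closely related of the three.

Taxon L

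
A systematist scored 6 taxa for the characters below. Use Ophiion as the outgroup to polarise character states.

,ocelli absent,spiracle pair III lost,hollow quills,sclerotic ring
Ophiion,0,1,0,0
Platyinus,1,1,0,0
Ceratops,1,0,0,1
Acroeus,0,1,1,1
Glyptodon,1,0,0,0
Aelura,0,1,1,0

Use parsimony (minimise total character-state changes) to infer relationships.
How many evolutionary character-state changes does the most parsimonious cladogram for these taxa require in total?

Character polarity is set by the outgroup: the derived state is whichever differs from the outgroup's state, so for spiracle pair III lost the derived state is '0', and for the remaining characters it is '1'.
ocelli absent: derived state '1' in Ceratops, Glyptodon, and Platyinus only — synapomorphy for {Ceratops, Glyptodon, Platyinus}.
Only Ceratops and Glyptodon show the derived state '0' for spiracle pair III lost, supporting them as a clade.
Only Acroeus and Aelura show the derived state '1' for hollow quills, supporting them as a clade.
sclerotic ring (state '1') occurs in Acroeus and Ceratops but conflicts with the nesting implied by the other characters — most parsimoniously interpreted as homoplasy.
Most parsimonious ingroup topology: ((Platyinus,(Ceratops,Glyptodon)),(Acroeus,Aelura)).
Changes per character on this tree: ocelli absent: 1; spiracle pair III lost: 1; hollow quills: 1; sclerotic ring: 2.
Total = 5.

5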